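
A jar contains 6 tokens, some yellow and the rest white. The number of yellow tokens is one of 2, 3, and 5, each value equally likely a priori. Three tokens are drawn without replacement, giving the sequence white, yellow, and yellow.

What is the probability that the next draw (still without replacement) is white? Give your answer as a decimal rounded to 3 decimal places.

0.435

For each hypothesis, P(data | H) works out to: P(data | r = 2) = (4/6)(2/5)(1/4) = 1/15; P(data | r = 3) = (3/6)(3/5)(2/4) = 3/20; P(data | r = 5) = (1/6)(5/5)(4/4) = 1/6.
The prior-weighted likelihoods are 1/3 · 1/15 = 1/45, 1/3 · 3/20 = 1/20, 1/3 · 1/6 = 1/18; these sum to 23/180.
The posterior is then P(r = 2 | data) = 4/23, P(r = 3 | data) = 9/23, P(r = 5 | data) = 10/23.
The predictive probability is P(white next | data) = (1)(4/23) + (2/3)(9/23) + (0)(10/23) = 10/23.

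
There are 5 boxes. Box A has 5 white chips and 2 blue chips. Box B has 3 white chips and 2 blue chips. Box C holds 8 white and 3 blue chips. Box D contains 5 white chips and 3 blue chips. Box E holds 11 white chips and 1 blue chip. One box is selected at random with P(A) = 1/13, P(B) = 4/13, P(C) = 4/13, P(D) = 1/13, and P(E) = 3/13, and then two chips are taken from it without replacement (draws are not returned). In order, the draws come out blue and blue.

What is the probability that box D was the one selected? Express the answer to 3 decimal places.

0.139

Under each hypothesis, the probability of the observed sequence is: P(data | box A) = (2/7)(1/6) = 0.047619; P(data | box B) = (2/5)(1/4) = 0.1; P(data | box C) = (3/11)(2/10) = 0.054545; P(data | box D) = (3/8)(2/7) = 0.10714; P(data | box E) = (1/12)(0/11) = 0.
Weighting by the prior gives 1/13 · 0.047619 = 0.003663, 4/13 · 0.1 = 0.030769, 4/13 · 0.054545 = 0.016783, 1/13 · 0.10714 = 0.0082418, 3/13 · 0 = 0; with total 0.059457.
By Bayes' rule, P(box D | data) = (0.0082418) / (0.059457) = 0.13862.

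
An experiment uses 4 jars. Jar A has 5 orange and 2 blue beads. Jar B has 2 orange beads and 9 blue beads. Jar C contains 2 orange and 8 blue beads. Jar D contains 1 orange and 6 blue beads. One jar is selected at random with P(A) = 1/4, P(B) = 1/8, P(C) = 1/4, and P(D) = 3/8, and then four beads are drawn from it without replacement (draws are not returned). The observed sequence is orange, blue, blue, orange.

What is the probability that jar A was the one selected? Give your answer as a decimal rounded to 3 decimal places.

0.603

Under each hypothesis, the probability of the observed sequence is: P(data | jar A) = (5/7)(2/6)(1/5)(4/4) = 0.047619; P(data | jar B) = (2/11)(9/10)(8/9)(1/8) = 0.018182; P(data | jar C) = (2/10)(8/9)(7/8)(1/7) = 0.022222; P(data | jar D) = (1/7)(6/6)(5/5)(0/4) = 0.
Multiplying each by its prior: 1/4 · 0.047619 = 0.011905, 1/8 · 0.018182 = 0.0022727, 1/4 · 0.022222 = 0.0055556, 3/8 · 0 = 0; summing to 0.019733.
So P(jar A | data) = (0.011905) / (0.019733) = 0.60329.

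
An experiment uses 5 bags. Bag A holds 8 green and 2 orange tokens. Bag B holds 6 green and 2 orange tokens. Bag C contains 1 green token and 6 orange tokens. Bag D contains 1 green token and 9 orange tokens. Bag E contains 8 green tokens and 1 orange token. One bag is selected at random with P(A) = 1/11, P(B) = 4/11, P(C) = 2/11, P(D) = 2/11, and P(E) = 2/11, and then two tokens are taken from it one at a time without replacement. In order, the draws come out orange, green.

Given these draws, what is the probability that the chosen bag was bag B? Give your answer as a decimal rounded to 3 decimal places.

For each hypothesis, P(data | H) works out to: P(data | bag A) = (2/10)(8/9) = 8/45; P(data | bag B) = (2/8)(6/7) = 3/14; P(data | bag C) = (6/7)(1/6) = 1/7; P(data | bag D) = (9/10)(1/9) = 1/10; P(data | bag E) = (1/9)(8/8) = 1/9.
Multiplying each by its prior: 1/11 · 8/45 = 8/495, 4/11 · 3/14 = 6/77, 2/11 · 1/7 = 2/77, 2/11 · 1/10 = 1/55, 2/11 · 1/9 = 2/99; with total 61/385.
Therefore the posterior P(bag B | data) = (6/77) / (61/385) = 30/61.

0.492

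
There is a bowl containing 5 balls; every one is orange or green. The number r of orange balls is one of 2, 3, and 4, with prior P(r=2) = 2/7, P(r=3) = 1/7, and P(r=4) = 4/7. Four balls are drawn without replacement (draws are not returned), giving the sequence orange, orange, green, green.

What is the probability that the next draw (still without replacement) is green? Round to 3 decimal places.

For each hypothesis, P(data | H) works out to: P(data | r = 2) = (2/5)(1/4)(3/3)(2/2) = 1/10; P(data | r = 3) = (3/5)(2/4)(2/3)(1/2) = 1/10; P(data | r = 4) = (4/5)(3/4)(1/3)(0/2) = 0.
Weighting by the prior gives 2/7 · 1/10 = 1/35, 1/7 · 1/10 = 1/70, 4/7 · 0 = 0; summing to 3/70.
Dividing through by the total gives posterior P(r = 2 | data) = 2/3, P(r = 3 | data) = 1/3, P(r = 4 | data) = 0.
So P(green next | data) = Σ P(green next | H) P(H | data) = (1)(2/3) + (0)(1/3) = 2/3.

0.667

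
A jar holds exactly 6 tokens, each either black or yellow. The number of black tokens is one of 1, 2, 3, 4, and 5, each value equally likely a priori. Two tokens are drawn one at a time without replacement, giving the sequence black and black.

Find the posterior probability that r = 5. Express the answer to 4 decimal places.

Under each hypothesis, the probability of the observed sequence is: P(data | r = 1) = (1/6)(0/5) = 0; P(data | r = 2) = (2/6)(1/5) = 1/15; P(data | r = 3) = (3/6)(2/5) = 1/5; P(data | r = 4) = (4/6)(3/5) = 2/5; P(data | r = 5) = (5/6)(4/5) = 2/3.
Multiplying each by its prior: 1/5 · 0 = 0, 1/5 · 1/15 = 1/75, 1/5 · 1/5 = 1/25, 1/5 · 2/5 = 2/25, 1/5 · 2/3 = 2/15; with total 4/15.
Therefore the posterior P(r = 5 | data) = (2/15) / (4/15) = 1/2.

0.5000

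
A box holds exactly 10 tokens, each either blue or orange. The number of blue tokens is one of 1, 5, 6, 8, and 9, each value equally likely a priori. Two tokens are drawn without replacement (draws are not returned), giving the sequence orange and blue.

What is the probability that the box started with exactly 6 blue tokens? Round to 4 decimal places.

The likelihood of the observed sequence under each hypothesis: P(data | r = 1) = (9/10)(1/9) = 1/10; P(data | r = 5) = (5/10)(5/9) = 5/18; P(data | r = 6) = (4/10)(6/9) = 4/15; P(data | r = 8) = (2/10)(8/9) = 8/45; P(data | r = 9) = (1/10)(9/9) = 1/10.
The prior-weighted likelihoods are 1/5 · 1/10 = 1/50, 1/5 · 5/18 = 1/18, 1/5 · 4/15 = 4/75, 1/5 · 8/45 = 8/225, 1/5 · 1/10 = 1/50; summing to 83/450.
Therefore the posterior P(r = 6 | data) = (4/75) / (83/450) = 24/83.

0.2892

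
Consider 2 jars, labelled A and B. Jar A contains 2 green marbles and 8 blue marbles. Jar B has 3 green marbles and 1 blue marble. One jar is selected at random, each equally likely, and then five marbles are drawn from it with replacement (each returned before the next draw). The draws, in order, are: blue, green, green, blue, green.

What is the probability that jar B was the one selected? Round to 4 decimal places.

Under each hypothesis, the probability of the observed sequence is: P(data | jar A) = (8/10)(2/10)(2/10)(8/10)(2/10) = 0.00512; P(data | jar B) = (1/4)(3/4)(3/4)(1/4)(3/4) = 0.026367.
The prior-weighted likelihoods are 1/2 · 0.00512 = 0.00256, 1/2 · 0.026367 = 0.013184; summing to 0.015744.
By Bayes' rule, P(jar B | data) = (0.013184) / (0.015744) = 0.83739.

0.8374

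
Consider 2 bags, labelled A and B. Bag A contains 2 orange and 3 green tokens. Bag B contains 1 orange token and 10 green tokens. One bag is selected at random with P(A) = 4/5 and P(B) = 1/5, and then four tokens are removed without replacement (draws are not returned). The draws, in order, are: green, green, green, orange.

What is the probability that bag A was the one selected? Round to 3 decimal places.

0.815

Under each hypothesis, the probability of the observed sequence is: P(data | bag A) = (3/5)(2/4)(1/3)(2/2) = 1/10; P(data | bag B) = (10/11)(9/10)(8/9)(1/8) = 1/11.
Weighting by the prior gives 4/5 · 1/10 = 2/25, 1/5 · 1/11 = 1/55; summing to 27/275.
By Bayes' rule, P(bag A | data) = (2/25) / (27/275) = 22/27.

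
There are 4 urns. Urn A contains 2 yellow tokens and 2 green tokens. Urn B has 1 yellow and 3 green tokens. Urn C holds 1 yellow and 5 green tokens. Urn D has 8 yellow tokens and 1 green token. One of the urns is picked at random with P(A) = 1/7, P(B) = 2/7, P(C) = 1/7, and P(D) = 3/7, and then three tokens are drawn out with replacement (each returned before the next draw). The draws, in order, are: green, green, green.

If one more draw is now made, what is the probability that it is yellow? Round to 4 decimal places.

Compute the likelihood of the observed sequence for each case: P(data | urn A) = (2/4)(2/4)(2/4) = 0.125; P(data | urn B) = (3/4)(3/4)(3/4) = 0.42188; P(data | urn C) = (5/6)(5/6)(5/6) = 0.5787; P(data | urn D) = (1/9)(1/9)(1/9) = 0.0013717.
Weighting by the prior gives 1/7 · 0.125 = 0.017857, 2/7 · 0.42188 = 0.12054, 1/7 · 0.5787 = 0.082672, 3/7 · 0.0013717 = 0.00058789; with total 0.22165.
Normalising, the posterior is P(urn A | data) = 0.080564, P(urn B | data) = 0.5438, P(urn C | data) = 0.37298, P(urn D | data) = 0.0026523.
So P(yellow next | data) = Σ P(yellow next | H) P(H | data) = (1/2)(0.080564) + (1/4)(0.5438) + (1/6)(0.37298) + (8/9)(0.0026523) = 0.24075.

0.2408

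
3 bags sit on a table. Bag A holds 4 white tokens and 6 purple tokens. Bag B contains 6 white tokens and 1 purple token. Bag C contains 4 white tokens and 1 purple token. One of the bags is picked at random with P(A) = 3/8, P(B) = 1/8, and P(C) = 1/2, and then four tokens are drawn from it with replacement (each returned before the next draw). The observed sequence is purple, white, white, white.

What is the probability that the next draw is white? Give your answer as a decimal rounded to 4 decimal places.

0.7334

For each hypothesis, P(data | H) works out to: P(data | bag A) = (6/10)(4/10)(4/10)(4/10) = 0.0384; P(data | bag B) = (1/7)(6/7)(6/7)(6/7) = 0.089963; P(data | bag C) = (1/5)(4/5)(4/5)(4/5) = 0.1024.
The prior-weighted likelihoods are 3/8 · 0.0384 = 0.0144, 1/8 · 0.089963 = 0.011245, 1/2 · 0.1024 = 0.0512; summing to 0.076845.
Normalising, the posterior is P(bag A | data) = 0.18739, P(bag B | data) = 0.14634, P(bag C | data) = 0.66627.
Averaging over the posterior, P(white next | data) = (2/5)(0.18739) + (6/7)(0.14634) + (4/5)(0.66627) = 0.73341.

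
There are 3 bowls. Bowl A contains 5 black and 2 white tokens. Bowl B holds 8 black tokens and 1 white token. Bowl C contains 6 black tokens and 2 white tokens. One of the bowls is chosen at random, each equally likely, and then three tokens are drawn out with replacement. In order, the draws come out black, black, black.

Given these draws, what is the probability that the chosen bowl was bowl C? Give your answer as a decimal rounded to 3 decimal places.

Under each hypothesis, the probability of the observed sequence is: P(data | bowl A) = (5/7)(5/7)(5/7) = 0.36443; P(data | bowl B) = (8/9)(8/9)(8/9) = 0.70233; P(data | bowl C) = (6/8)(6/8)(6/8) = 0.42188.
Multiplying each by its prior: 1/3 · 0.36443 = 0.12148, 1/3 · 0.70233 = 0.23411, 1/3 · 0.42188 = 0.14062; summing to 0.49621.
Therefore the posterior P(bowl C | data) = (0.14062) / (0.49621) = 0.2834.

0.283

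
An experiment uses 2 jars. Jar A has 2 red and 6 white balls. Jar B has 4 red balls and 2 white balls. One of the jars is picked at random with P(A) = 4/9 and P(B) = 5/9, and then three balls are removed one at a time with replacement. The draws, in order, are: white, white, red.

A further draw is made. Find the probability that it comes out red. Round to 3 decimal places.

For each hypothesis, P(data | H) works out to: P(data | jar A) = (6/8)(6/8)(2/8) = 0.14062; P(data | jar B) = (2/6)(2/6)(4/6) = 0.074074.
The prior-weighted likelihoods are 4/9 · 0.14062 = 0.0625, 5/9 · 0.074074 = 0.041152; summing to 0.10365.
Dividing through by the total gives posterior P(jar A | data) = 0.60298, P(jar B | data) = 0.39702.
Averaging over the posterior, P(red next | data) = (1/4)(0.60298) + (2/3)(0.39702) = 0.41543.

0.415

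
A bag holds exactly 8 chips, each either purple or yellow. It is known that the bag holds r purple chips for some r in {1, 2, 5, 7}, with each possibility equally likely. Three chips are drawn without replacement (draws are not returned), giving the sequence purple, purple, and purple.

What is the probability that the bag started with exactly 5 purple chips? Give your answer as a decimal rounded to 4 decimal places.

Under each hypothesis, the probability of the observed sequence is: P(data | r = 1) = (1/8)(0/7) = 0; P(data | r = 2) = (2/8)(1/7)(0/6) = 0; P(data | r = 5) = (5/8)(4/7)(3/6) = 5/28; P(data | r = 7) = (7/8)(6/7)(5/6) = 5/8.
The prior-weighted likelihoods are 1/4 · 0 = 0, 1/4 · 0 = 0, 1/4 · 5/28 = 5/112, 1/4 · 5/8 = 5/32; these sum to 45/224.
Hence P(r = 5 | data) = (5/112) / (45/224) = 2/9.

0.2222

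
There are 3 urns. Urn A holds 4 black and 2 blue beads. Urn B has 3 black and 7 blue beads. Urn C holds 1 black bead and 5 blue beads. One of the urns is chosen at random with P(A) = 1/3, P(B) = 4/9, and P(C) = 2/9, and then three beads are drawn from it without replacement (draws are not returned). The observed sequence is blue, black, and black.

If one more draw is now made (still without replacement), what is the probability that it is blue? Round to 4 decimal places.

0.4800

For each hypothesis, P(data | H) works out to: P(data | urn A) = (2/6)(4/5)(3/4) = 1/5; P(data | urn B) = (7/10)(3/9)(2/8) = 7/120; P(data | urn C) = (5/6)(1/5)(0/4) = 0.
The prior-weighted likelihoods are 1/3 · 1/5 = 1/15, 4/9 · 7/120 = 7/270, 2/9 · 0 = 0; with total 5/54.
Dividing through by the total gives posterior P(urn A | data) = 18/25, P(urn B | data) = 7/25, P(urn C | data) = 0.
The predictive probability is P(blue next | data) = (1/3)(18/25) + (6/7)(7/25) = 12/25.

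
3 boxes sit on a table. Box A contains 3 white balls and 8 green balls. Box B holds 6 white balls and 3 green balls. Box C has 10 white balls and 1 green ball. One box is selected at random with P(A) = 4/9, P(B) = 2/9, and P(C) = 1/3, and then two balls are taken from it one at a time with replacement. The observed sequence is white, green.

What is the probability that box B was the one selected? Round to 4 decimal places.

0.2991

For each hypothesis, P(data | H) works out to: P(data | box A) = (3/11)(8/11) = 0.19835; P(data | box B) = (6/9)(3/9) = 0.22222; P(data | box C) = (10/11)(1/11) = 0.082645.
Weighting by the prior gives 4/9 · 0.19835 = 0.088154, 2/9 · 0.22222 = 0.049383, 1/3 · 0.082645 = 0.027548; with total 0.16509.
By Bayes' rule, P(box B | data) = (0.049383) / (0.16509) = 0.29913.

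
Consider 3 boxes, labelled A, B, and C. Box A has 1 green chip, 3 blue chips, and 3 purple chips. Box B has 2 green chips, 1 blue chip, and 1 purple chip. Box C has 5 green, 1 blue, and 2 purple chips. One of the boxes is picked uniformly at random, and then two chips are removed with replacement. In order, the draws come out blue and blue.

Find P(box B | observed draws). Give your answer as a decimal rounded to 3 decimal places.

Compute the likelihood of the observed sequence for each case: P(data | box A) = (3/7)(3/7) = 0.18367; P(data | box B) = (1/4)(1/4) = 0.0625; P(data | box C) = (1/8)(1/8) = 0.015625.
The prior-weighted likelihoods are 1/3 · 0.18367 = 0.061224, 1/3 · 0.0625 = 0.020833, 1/3 · 0.015625 = 0.0052083; these sum to 0.087266.
Therefore the posterior P(box B | data) = (0.020833) / (0.087266) = 0.23873.

0.239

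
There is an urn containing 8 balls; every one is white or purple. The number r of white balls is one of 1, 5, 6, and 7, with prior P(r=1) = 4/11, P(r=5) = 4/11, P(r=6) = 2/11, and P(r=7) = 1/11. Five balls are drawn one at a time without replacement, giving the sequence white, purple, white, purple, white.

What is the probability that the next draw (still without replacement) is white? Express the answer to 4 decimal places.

0.7500

For each hypothesis, P(data | H) works out to: P(data | r = 1) = (1/8)(7/7)(0/6) = 0; P(data | r = 5) = (5/8)(3/7)(4/6)(2/5)(3/4) = 3/56; P(data | r = 6) = (6/8)(2/7)(5/6)(1/5)(4/4) = 1/28; P(data | r = 7) = (7/8)(1/7)(6/6)(0/5) = 0.
The prior-weighted likelihoods are 4/11 · 0 = 0, 4/11 · 3/56 = 3/154, 2/11 · 1/28 = 1/154, 1/11 · 0 = 0; summing to 2/77.
Normalising, the posterior is P(r = 1 | data) = 0, P(r = 5 | data) = 3/4, P(r = 6 | data) = 1/4, P(r = 7 | data) = 0.
The predictive probability is P(white next | data) = (2/3)(3/4) + (1)(1/4) = 3/4.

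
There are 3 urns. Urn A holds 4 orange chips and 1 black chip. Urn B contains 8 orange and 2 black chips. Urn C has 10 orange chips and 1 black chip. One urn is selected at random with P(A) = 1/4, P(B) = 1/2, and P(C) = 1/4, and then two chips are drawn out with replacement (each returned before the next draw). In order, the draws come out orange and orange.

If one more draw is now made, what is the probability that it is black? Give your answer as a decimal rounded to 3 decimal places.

Under each hypothesis, the probability of the observed sequence is: P(data | urn A) = (4/5)(4/5) = 0.64; P(data | urn B) = (8/10)(8/10) = 0.64; P(data | urn C) = (10/11)(10/11) = 0.82645.
The prior-weighted likelihoods are 1/4 · 0.64 = 0.16, 1/2 · 0.64 = 0.32, 1/4 · 0.82645 = 0.20661; with total 0.68661.
The posterior is then P(urn A | data) = 0.23303, P(urn B | data) = 0.46606, P(urn C | data) = 0.30091.
The predictive probability is P(black next | data) = (1/5)(0.23303) + (1/5)(0.46606) + (1/11)(0.30091) = 0.16717.

0.167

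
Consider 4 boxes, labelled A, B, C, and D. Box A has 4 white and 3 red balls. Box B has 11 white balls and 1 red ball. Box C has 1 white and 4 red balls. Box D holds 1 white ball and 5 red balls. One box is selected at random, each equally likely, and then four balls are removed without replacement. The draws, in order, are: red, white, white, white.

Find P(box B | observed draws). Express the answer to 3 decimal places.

0.493

Compute the likelihood of the observed sequence for each case: P(data | box A) = (3/7)(4/6)(3/5)(2/4) = 0.085714; P(data | box B) = (1/12)(11/11)(10/10)(9/9) = 0.083333; P(data | box C) = (4/5)(1/4)(0/3) = 0; P(data | box D) = (5/6)(1/5)(0/4) = 0.
The prior-weighted likelihoods are 1/4 · 0.085714 = 0.021429, 1/4 · 0.083333 = 0.020833, 1/4 · 0 = 0, 1/4 · 0 = 0; with total 0.042262.
So P(box B | data) = (0.020833) / (0.042262) = 0.49296.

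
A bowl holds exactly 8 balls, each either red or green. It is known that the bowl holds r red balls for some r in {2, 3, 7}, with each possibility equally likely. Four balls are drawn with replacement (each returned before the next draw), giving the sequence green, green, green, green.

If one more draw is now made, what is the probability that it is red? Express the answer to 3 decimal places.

0.291

For each hypothesis, P(data | H) works out to: P(data | r = 2) = (6/8)(6/8)(6/8)(6/8) = 0.31641; P(data | r = 3) = (5/8)(5/8)(5/8)(5/8) = 0.15259; P(data | r = 7) = (1/8)(1/8)(1/8)(1/8) = 0.00024414.
Multiplying each by its prior: 1/3 · 0.31641 = 0.10547, 1/3 · 0.15259 = 0.050863, 1/3 · 0.00024414 = 8.138e-05; with total 0.15641.
Dividing through by the total gives posterior P(r = 2 | data) = 0.6743, P(r = 3 | data) = 0.32518, P(r = 7 | data) = 0.00052029.
So P(red next | data) = Σ P(red next | H) P(H | data) = (1/4)(0.6743) + (3/8)(0.32518) + (7/8)(0.00052029) = 0.29097.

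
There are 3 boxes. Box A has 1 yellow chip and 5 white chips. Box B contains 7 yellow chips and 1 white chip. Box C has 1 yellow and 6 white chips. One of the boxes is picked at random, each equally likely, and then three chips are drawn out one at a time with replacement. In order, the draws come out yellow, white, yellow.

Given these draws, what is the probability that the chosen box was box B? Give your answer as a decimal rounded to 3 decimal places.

0.702

Compute the likelihood of the observed sequence for each case: P(data | box A) = (1/6)(5/6)(1/6) = 0.023148; P(data | box B) = (7/8)(1/8)(7/8) = 0.095703; P(data | box C) = (1/7)(6/7)(1/7) = 0.017493.
Multiplying each by its prior: 1/3 · 0.023148 = 0.007716, 1/3 · 0.095703 = 0.031901, 1/3 · 0.017493 = 0.0058309; with total 0.045448.
Hence P(box B | data) = (0.031901) / (0.045448) = 0.70192.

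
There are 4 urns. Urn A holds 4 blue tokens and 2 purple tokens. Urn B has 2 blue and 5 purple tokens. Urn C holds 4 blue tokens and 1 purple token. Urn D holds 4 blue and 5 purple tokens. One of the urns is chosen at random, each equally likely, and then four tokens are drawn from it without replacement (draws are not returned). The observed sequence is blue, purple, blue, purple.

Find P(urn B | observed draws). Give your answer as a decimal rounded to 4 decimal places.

Under each hypothesis, the probability of the observed sequence is: P(data | urn A) = (4/6)(2/5)(3/4)(1/3) = 0.066667; P(data | urn B) = (2/7)(5/6)(1/5)(4/4) = 0.047619; P(data | urn C) = (4/5)(1/4)(3/3)(0/2) = 0; P(data | urn D) = (4/9)(5/8)(3/7)(4/6) = 0.079365.
Weighting by the prior gives 1/4 · 0.066667 = 0.016667, 1/4 · 0.047619 = 0.011905, 1/4 · 0 = 0, 1/4 · 0.079365 = 0.019841; these sum to 0.048413.
So P(urn B | data) = (0.011905) / (0.048413) = 0.2459.

0.2459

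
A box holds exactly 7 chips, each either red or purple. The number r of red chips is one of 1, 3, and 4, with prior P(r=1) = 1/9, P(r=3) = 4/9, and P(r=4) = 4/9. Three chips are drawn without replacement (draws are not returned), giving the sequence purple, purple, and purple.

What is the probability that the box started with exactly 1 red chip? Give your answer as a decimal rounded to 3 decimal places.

Compute the likelihood of the observed sequence for each case: P(data | r = 1) = (6/7)(5/6)(4/5) = 4/7; P(data | r = 3) = (4/7)(3/6)(2/5) = 4/35; P(data | r = 4) = (3/7)(2/6)(1/5) = 1/35.
The prior-weighted likelihoods are 1/9 · 4/7 = 4/63, 4/9 · 4/35 = 16/315, 4/9 · 1/35 = 4/315; summing to 8/63.
So P(r = 1 | data) = (4/63) / (8/63) = 1/2.

0.500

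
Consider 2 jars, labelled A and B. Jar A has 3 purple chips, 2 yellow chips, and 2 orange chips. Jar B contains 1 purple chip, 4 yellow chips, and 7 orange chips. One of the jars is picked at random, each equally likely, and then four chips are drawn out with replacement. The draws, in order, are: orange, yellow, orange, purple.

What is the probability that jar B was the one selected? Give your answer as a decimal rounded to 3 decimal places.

0.486

For each hypothesis, P(data | H) works out to: P(data | jar A) = (2/7)(2/7)(2/7)(3/7) = 0.0099958; P(data | jar B) = (7/12)(4/12)(7/12)(1/12) = 0.0094522.
Weighting by the prior gives 1/2 · 0.0099958 = 0.0049979, 1/2 · 0.0094522 = 0.0047261; summing to 0.009724.
By Bayes' rule, P(jar B | data) = (0.0047261) / (0.009724) = 0.48602.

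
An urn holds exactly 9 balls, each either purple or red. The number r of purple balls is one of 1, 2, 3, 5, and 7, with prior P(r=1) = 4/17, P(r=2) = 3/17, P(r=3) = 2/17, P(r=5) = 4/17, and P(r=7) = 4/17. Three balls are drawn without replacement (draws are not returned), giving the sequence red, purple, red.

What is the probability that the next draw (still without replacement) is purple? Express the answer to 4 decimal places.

Compute the likelihood of the observed sequence for each case: P(data | r = 1) = (8/9)(1/8)(7/7) = 1/9; P(data | r = 2) = (7/9)(2/8)(6/7) = 1/6; P(data | r = 3) = (6/9)(3/8)(5/7) = 5/28; P(data | r = 5) = (4/9)(5/8)(3/7) = 5/42; P(data | r = 7) = (2/9)(7/8)(1/7) = 1/36.
Weighting by the prior gives 4/17 · 1/9 = 4/153, 3/17 · 1/6 = 1/34, 2/17 · 5/28 = 5/238, 4/17 · 5/42 = 10/357, 4/17 · 1/36 = 1/153; these sum to 1/9.
Dividing through by the total gives posterior P(r = 1 | data) = 4/17, P(r = 2 | data) = 9/34, P(r = 3 | data) = 45/238, P(r = 5 | data) = 30/119, P(r = 7 | data) = 1/17.
The predictive probability is P(purple next | data) = (0)(4/17) + (1/6)(9/34) + (1/3)(45/238) + (2/3)(30/119) + (1)(1/17) = 159/476.

0.3340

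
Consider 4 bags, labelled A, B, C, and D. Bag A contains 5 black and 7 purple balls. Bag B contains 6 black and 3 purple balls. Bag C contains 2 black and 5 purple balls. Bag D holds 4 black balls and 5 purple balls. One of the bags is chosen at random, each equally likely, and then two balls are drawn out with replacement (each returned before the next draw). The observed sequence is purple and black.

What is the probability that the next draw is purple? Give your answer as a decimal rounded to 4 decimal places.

0.5444

The likelihood of the observed sequence under each hypothesis: P(data | bag A) = (7/12)(5/12) = 0.24306; P(data | bag B) = (3/9)(6/9) = 0.22222; P(data | bag C) = (5/7)(2/7) = 0.20408; P(data | bag D) = (5/9)(4/9) = 0.24691.
The prior-weighted likelihoods are 1/4 · 0.24306 = 0.060764, 1/4 · 0.22222 = 0.055556, 1/4 · 0.20408 = 0.05102, 1/4 · 0.24691 = 0.061728; summing to 0.22907.
The posterior is then P(bag A | data) = 0.26527, P(bag B | data) = 0.24253, P(bag C | data) = 0.22273, P(bag D | data) = 0.26948.
Averaging over the posterior, P(purple next | data) = (7/12)(0.26527) + (1/3)(0.24253) + (5/7)(0.22273) + (5/9)(0.26948) = 0.54438.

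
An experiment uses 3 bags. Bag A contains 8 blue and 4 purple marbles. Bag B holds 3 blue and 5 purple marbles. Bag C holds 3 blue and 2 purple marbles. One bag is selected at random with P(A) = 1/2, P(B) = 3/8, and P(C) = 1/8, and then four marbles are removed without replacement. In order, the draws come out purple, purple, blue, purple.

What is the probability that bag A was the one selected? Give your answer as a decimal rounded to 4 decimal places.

0.1674

The likelihood of the observed sequence under each hypothesis: P(data | bag A) = (4/12)(3/11)(8/10)(2/9) = 0.016162; P(data | bag B) = (5/8)(4/7)(3/6)(3/5) = 0.10714; P(data | bag C) = (2/5)(1/4)(3/3)(0/2) = 0.
Multiplying each by its prior: 1/2 · 0.016162 = 0.0080808, 3/8 · 0.10714 = 0.040179, 1/8 · 0 = 0; with total 0.048259.
By Bayes' rule, P(bag A | data) = (0.0080808) / (0.048259) = 0.16745.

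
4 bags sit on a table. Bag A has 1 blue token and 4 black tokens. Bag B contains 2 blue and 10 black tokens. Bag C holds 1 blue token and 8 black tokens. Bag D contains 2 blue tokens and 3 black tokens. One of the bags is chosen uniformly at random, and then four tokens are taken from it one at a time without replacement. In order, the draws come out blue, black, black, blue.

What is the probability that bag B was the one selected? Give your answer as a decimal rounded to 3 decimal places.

For each hypothesis, P(data | H) works out to: P(data | bag A) = (1/5)(4/4)(3/3)(0/2) = 0; P(data | bag B) = (2/12)(10/11)(9/10)(1/9) = 1/66; P(data | bag C) = (1/9)(8/8)(7/7)(0/6) = 0; P(data | bag D) = (2/5)(3/4)(2/3)(1/2) = 1/10.
Weighting by the prior gives 1/4 · 0 = 0, 1/4 · 1/66 = 1/264, 1/4 · 0 = 0, 1/4 · 1/10 = 1/40; with total 19/660.
Therefore the posterior P(bag B | data) = (1/264) / (19/660) = 5/38.

0.132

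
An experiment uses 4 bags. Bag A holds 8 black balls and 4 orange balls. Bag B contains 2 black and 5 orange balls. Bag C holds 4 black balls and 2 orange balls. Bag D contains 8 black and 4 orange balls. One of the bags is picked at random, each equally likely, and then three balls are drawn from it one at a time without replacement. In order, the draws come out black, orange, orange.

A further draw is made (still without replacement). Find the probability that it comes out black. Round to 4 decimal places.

The likelihood of the observed sequence under each hypothesis: P(data | bag A) = (8/12)(4/11)(3/10) = 4/55; P(data | bag B) = (2/7)(5/6)(4/5) = 4/21; P(data | bag C) = (4/6)(2/5)(1/4) = 1/15; P(data | bag D) = (8/12)(4/11)(3/10) = 4/55.
The prior-weighted likelihoods are 1/4 · 4/55 = 1/55, 1/4 · 4/21 = 1/21, 1/4 · 1/15 = 1/60, 1/4 · 4/55 = 1/55; with total 31/308.
Normalising, the posterior is P(bag A | data) = 0.18065, P(bag B | data) = 0.47312, P(bag C | data) = 0.16559, P(bag D | data) = 0.18065.
So P(black next | data) = Σ P(black next | H) P(H | data) = (7/9)(0.18065) + (1/4)(0.47312) + (1)(0.16559) + (7/9)(0.18065) = 0.56487.

0.5649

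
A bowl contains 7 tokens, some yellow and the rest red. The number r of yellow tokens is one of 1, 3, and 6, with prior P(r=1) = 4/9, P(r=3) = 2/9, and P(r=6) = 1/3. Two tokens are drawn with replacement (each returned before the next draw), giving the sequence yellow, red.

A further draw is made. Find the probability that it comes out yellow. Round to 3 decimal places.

Under each hypothesis, the probability of the observed sequence is: P(data | r = 1) = (1/7)(6/7) = 6/49; P(data | r = 3) = (3/7)(4/7) = 12/49; P(data | r = 6) = (6/7)(1/7) = 6/49.
Weighting by the prior gives 4/9 · 6/49 = 8/147, 2/9 · 12/49 = 8/147, 1/3 · 6/49 = 2/49; these sum to 22/147.
Dividing through by the total gives posterior P(r = 1 | data) = 4/11, P(r = 3 | data) = 4/11, P(r = 6 | data) = 3/11.
So P(yellow next | data) = Σ P(yellow next | H) P(H | data) = (1/7)(4/11) + (3/7)(4/11) + (6/7)(3/11) = 34/77.

0.442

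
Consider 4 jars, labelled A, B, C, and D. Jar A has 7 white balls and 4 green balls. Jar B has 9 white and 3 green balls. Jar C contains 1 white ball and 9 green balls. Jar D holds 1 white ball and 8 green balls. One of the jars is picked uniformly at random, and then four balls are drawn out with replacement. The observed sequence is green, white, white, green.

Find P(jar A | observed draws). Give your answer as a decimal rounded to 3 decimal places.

0.503

Under each hypothesis, the probability of the observed sequence is: P(data | jar A) = (4/11)(7/11)(7/11)(4/11) = 0.053548; P(data | jar B) = (3/12)(9/12)(9/12)(3/12) = 0.035156; P(data | jar C) = (9/10)(1/10)(1/10)(9/10) = 0.0081; P(data | jar D) = (8/9)(1/9)(1/9)(8/9) = 0.0097546.
Multiplying each by its prior: 1/4 · 0.053548 = 0.013387, 1/4 · 0.035156 = 0.0087891, 1/4 · 0.0081 = 0.002025, 1/4 · 0.0097546 = 0.0024387; with total 0.02664.
Hence P(jar A | data) = (0.013387) / (0.02664) = 0.50252.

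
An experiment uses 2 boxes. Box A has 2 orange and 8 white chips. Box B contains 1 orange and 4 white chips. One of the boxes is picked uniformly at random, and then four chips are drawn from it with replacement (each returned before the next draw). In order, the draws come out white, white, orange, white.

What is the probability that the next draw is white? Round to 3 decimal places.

0.800

The likelihood of the observed sequence under each hypothesis: P(data | box A) = (8/10)(8/10)(2/10)(8/10) = 64/625; P(data | box B) = (4/5)(4/5)(1/5)(4/5) = 64/625.
The prior-weighted likelihoods are 1/2 · 64/625 = 32/625, 1/2 · 64/625 = 32/625; these sum to 64/625.
Normalising, the posterior is P(box A | data) = 1/2, P(box B | data) = 1/2.
So P(white next | data) = Σ P(white next | H) P(H | data) = (4/5)(1/2) + (4/5)(1/2) = 4/5.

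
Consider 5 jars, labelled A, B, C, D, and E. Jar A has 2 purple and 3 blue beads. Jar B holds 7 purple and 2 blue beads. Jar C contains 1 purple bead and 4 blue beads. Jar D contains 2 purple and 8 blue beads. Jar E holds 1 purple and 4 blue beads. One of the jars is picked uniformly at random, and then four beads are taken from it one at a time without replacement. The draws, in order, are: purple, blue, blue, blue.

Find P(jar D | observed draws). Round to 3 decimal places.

The likelihood of the observed sequence under each hypothesis: P(data | jar A) = (2/5)(3/4)(2/3)(1/2) = 1/10; P(data | jar B) = (7/9)(2/8)(1/7)(0/6) = 0; P(data | jar C) = (1/5)(4/4)(3/3)(2/2) = 1/5; P(data | jar D) = (2/10)(8/9)(7/8)(6/7) = 2/15; P(data | jar E) = (1/5)(4/4)(3/3)(2/2) = 1/5.
Weighting by the prior gives 1/5 · 1/10 = 1/50, 1/5 · 0 = 0, 1/5 · 1/5 = 1/25, 1/5 · 2/15 = 2/75, 1/5 · 1/5 = 1/25; these sum to 19/150.
Therefore the posterior P(jar D | data) = (2/75) / (19/150) = 4/19.

0.211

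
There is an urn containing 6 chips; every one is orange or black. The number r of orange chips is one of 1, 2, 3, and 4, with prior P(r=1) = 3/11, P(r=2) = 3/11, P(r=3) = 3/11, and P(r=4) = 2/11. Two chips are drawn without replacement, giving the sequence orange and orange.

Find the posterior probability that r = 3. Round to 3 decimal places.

0.375

The likelihood of the observed sequence under each hypothesis: P(data | r = 1) = (1/6)(0/5) = 0; P(data | r = 2) = (2/6)(1/5) = 1/15; P(data | r = 3) = (3/6)(2/5) = 1/5; P(data | r = 4) = (4/6)(3/5) = 2/5.
The prior-weighted likelihoods are 3/11 · 0 = 0, 3/11 · 1/15 = 1/55, 3/11 · 1/5 = 3/55, 2/11 · 2/5 = 4/55; summing to 8/55.
By Bayes' rule, P(r = 3 | data) = (3/55) / (8/55) = 3/8.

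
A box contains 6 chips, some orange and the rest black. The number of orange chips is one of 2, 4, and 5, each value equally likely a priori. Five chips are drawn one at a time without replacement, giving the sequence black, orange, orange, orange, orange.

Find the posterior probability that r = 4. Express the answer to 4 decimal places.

For each hypothesis, P(data | H) works out to: P(data | r = 2) = (4/6)(2/5)(1/4)(0/3) = 0; P(data | r = 4) = (2/6)(4/5)(3/4)(2/3)(1/2) = 1/15; P(data | r = 5) = (1/6)(5/5)(4/4)(3/3)(2/2) = 1/6.
Weighting by the prior gives 1/3 · 0 = 0, 1/3 · 1/15 = 1/45, 1/3 · 1/6 = 1/18; with total 7/90.
So P(r = 4 | data) = (1/45) / (7/90) = 2/7.

0.2857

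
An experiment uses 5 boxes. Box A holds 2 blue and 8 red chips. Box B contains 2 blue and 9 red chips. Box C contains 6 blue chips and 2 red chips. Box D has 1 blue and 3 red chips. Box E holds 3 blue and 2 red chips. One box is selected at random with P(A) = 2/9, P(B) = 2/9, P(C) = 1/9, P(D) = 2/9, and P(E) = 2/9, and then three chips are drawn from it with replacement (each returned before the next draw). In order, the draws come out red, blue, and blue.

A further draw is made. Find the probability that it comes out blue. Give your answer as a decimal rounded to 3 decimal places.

0.506

The likelihood of the observed sequence under each hypothesis: P(data | box A) = (8/10)(2/10)(2/10) = 0.032; P(data | box B) = (9/11)(2/11)(2/11) = 0.027047; P(data | box C) = (2/8)(6/8)(6/8) = 0.14062; P(data | box D) = (3/4)(1/4)(1/4) = 0.046875; P(data | box E) = (2/5)(3/5)(3/5) = 0.144.
Weighting by the prior gives 2/9 · 0.032 = 0.0071111, 2/9 · 0.027047 = 0.0060105, 1/9 · 0.14062 = 0.015625, 2/9 · 0.046875 = 0.010417, 2/9 · 0.144 = 0.032; these sum to 0.071163.
Normalising, the posterior is P(box A | data) = 0.099927, P(box B | data) = 0.084461, P(box C | data) = 0.21957, P(box D | data) = 0.14638, P(box E | data) = 0.44967.
So P(blue next | data) = Σ P(blue next | H) P(H | data) = (1/5)(0.099927) + (2/11)(0.084461) + (3/4)(0.21957) + (1/4)(0.14638) + (3/5)(0.44967) = 0.50641.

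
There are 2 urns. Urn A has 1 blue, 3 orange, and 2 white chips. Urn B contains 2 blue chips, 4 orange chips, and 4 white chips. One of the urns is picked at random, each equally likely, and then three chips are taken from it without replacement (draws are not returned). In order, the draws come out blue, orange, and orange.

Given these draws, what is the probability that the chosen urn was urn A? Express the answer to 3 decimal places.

0.600

Under each hypothesis, the probability of the observed sequence is: P(data | urn A) = (1/6)(3/5)(2/4) = 1/20; P(data | urn B) = (2/10)(4/9)(3/8) = 1/30.
Multiplying each by its prior: 1/2 · 1/20 = 1/40, 1/2 · 1/30 = 1/60; these sum to 1/24.
So P(urn A | data) = (1/40) / (1/24) = 3/5.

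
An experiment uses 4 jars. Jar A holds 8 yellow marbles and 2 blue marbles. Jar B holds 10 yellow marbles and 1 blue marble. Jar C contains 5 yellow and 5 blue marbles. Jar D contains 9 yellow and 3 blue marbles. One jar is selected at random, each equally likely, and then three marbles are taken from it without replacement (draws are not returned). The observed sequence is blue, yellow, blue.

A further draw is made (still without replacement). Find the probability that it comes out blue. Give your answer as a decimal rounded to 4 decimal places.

0.3171

For each hypothesis, P(data | H) works out to: P(data | jar A) = (2/10)(8/9)(1/8) = 1/45; P(data | jar B) = (1/11)(10/10)(0/9) = 0; P(data | jar C) = (5/10)(5/9)(4/8) = 5/36; P(data | jar D) = (3/12)(9/11)(2/10) = 9/220.
Multiplying each by its prior: 1/4 · 1/45 = 1/180, 1/4 · 0 = 0, 1/4 · 5/36 = 5/144, 1/4 · 9/220 = 9/880; summing to 5/99.
The posterior is then P(jar A | data) = 11/100, P(jar B | data) = 0, P(jar C | data) = 11/16, P(jar D | data) = 81/400.
Averaging over the posterior, P(blue next | data) = (0)(11/100) + (3/7)(11/16) + (1/9)(81/400) = 111/350.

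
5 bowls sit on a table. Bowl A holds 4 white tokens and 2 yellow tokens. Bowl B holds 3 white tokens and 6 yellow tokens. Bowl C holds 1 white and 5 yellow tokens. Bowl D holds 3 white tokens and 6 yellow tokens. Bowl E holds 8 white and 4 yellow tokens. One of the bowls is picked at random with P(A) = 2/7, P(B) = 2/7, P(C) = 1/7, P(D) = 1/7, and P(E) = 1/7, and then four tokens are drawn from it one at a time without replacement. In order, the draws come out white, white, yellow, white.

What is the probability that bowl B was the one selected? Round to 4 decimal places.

0.0573

The likelihood of the observed sequence under each hypothesis: P(data | bowl A) = (4/6)(3/5)(2/4)(2/3) = 0.13333; P(data | bowl B) = (3/9)(2/8)(6/7)(1/6) = 0.011905; P(data | bowl C) = (1/6)(0/5) = 0; P(data | bowl D) = (3/9)(2/8)(6/7)(1/6) = 0.011905; P(data | bowl E) = (8/12)(7/11)(4/10)(6/9) = 0.11313.
Multiplying each by its prior: 2/7 · 0.13333 = 0.038095, 2/7 · 0.011905 = 0.0034014, 1/7 · 0 = 0, 1/7 · 0.011905 = 0.0017007, 1/7 · 0.11313 = 0.016162; with total 0.059359.
Hence P(bowl B | data) = (0.0034014) / (0.059359) = 0.057302.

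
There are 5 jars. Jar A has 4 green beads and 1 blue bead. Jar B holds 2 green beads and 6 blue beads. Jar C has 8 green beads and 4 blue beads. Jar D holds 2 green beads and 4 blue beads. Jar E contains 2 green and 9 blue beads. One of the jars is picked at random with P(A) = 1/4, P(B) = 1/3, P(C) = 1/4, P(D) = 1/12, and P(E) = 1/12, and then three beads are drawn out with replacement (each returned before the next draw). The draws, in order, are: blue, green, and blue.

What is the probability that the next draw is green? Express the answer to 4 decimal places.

0.3799

Compute the likelihood of the observed sequence for each case: P(data | jar A) = (1/5)(4/5)(1/5) = 0.032; P(data | jar B) = (6/8)(2/8)(6/8) = 0.14062; P(data | jar C) = (4/12)(8/12)(4/12) = 0.074074; P(data | jar D) = (4/6)(2/6)(4/6) = 0.14815; P(data | jar E) = (9/11)(2/11)(9/11) = 0.12171.
The prior-weighted likelihoods are 1/4 · 0.032 = 0.008, 1/3 · 0.14062 = 0.046875, 1/4 · 0.074074 = 0.018519, 1/12 · 0.14815 = 0.012346, 1/12 · 0.12171 = 0.010143; with total 0.095882.
Normalising, the posterior is P(jar A | data) = 0.083436, P(jar B | data) = 0.48888, P(jar C | data) = 0.19314, P(jar D | data) = 0.12876, P(jar E | data) = 0.10578.
The predictive probability is P(green next | data) = (4/5)(0.083436) + (1/4)(0.48888) + (2/3)(0.19314) + (1/3)(0.12876) + (2/11)(0.10578) = 0.37988.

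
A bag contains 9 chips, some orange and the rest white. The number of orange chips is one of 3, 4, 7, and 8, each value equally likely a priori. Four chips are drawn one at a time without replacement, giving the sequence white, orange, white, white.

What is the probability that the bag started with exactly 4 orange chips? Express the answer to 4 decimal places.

Compute the likelihood of the observed sequence for each case: P(data | r = 3) = (6/9)(3/8)(5/7)(4/6) = 5/42; P(data | r = 4) = (5/9)(4/8)(4/7)(3/6) = 5/63; P(data | r = 7) = (2/9)(7/8)(1/7)(0/6) = 0; P(data | r = 8) = (1/9)(8/8)(0/7) = 0.
Multiplying each by its prior: 1/4 · 5/42 = 5/168, 1/4 · 5/63 = 5/252, 1/4 · 0 = 0, 1/4 · 0 = 0; with total 25/504.
So P(r = 4 | data) = (5/252) / (25/504) = 2/5.

0.4000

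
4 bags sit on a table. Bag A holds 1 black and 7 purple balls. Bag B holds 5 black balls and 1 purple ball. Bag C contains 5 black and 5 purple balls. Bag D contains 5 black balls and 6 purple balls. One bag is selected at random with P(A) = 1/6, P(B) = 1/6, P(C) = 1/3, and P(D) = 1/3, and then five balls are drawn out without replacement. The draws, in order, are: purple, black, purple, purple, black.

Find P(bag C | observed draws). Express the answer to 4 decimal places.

The likelihood of the observed sequence under each hypothesis: P(data | bag A) = (7/8)(1/7)(6/6)(5/5)(0/4) = 0; P(data | bag B) = (1/6)(5/5)(0/4) = 0; P(data | bag C) = (5/10)(5/9)(4/8)(3/7)(4/6) = 0.039683; P(data | bag D) = (6/11)(5/10)(5/9)(4/8)(4/7) = 0.04329.
Weighting by the prior gives 1/6 · 0 = 0, 1/6 · 0 = 0, 1/3 · 0.039683 = 0.013228, 1/3 · 0.04329 = 0.01443; summing to 0.027658.
By Bayes' rule, P(bag C | data) = (0.013228) / (0.027658) = 0.47826.

0.4783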